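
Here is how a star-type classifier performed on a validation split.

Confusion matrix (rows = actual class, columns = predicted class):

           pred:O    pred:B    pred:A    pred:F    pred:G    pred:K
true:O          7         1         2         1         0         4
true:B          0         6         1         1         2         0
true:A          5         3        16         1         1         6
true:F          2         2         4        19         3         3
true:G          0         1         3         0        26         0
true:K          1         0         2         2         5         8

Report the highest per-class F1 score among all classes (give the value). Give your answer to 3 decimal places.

0.776

Per-class F1 score (2·TP/(2·TP+FP+FN)):
  O: TP=7, FP=0+5+2+0+1=8, FN=1+2+1+0+4=8 → 14/30 = 0.4667
  B: TP=6, FP=1+3+2+1+0=7, FN=0+1+1+2+0=4 → 12/23 = 0.5217
  A: TP=16, FP=2+1+4+3+2=12, FN=5+3+1+1+6=16 → 32/60 = 0.5333
  F: TP=19, FP=1+1+1+0+2=5, FN=2+2+4+3+3=14 → 38/57 = 0.6667
  G: TP=26, FP=0+2+1+3+5=11, FN=0+1+3+0+0=4 → 52/67 = 0.7761
  K: TP=8, FP=4+0+6+3+0=13, FN=1+0+2+2+5=10 → 16/39 = 0.4103
Highest is class 'G' with F1 score = 0.776.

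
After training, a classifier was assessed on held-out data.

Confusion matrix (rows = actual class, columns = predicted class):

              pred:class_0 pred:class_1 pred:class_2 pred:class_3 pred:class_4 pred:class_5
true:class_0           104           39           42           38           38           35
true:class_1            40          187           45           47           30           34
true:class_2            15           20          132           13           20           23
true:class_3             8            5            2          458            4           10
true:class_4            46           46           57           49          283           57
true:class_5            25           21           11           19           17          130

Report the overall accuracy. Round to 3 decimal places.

0.602

Accuracy = trace / total = (104+187+132+458+283+130=1294) / 2150 = 1294/2150 = 0.602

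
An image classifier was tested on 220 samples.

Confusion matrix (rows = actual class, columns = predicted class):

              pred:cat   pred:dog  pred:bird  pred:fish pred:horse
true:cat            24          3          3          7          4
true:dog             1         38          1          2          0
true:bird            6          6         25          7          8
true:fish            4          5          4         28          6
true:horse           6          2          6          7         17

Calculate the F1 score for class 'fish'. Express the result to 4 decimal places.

0.5714

Take TP from the diagonal, FP from the rest of the 'fish' prediction marginal, FN from the rest of the 'fish' actual marginal.
F1 score = 2·TP/(2·TP+FP+FN).
fish: TP=28, FP=7+2+7+7=23, FN=4+5+4+6=19 → 56/98 = 0.57143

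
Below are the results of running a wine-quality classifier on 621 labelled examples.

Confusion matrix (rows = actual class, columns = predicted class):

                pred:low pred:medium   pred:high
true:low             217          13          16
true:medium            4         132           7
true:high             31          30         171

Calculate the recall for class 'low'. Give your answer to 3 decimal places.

0.882

Take TP from the diagonal, FP from the rest of the 'low' prediction marginal, FN from the rest of the 'low' actual marginal.
recall = TP/(TP+FN).
low: TP=217, FN=13+16=29 → 217/246 = 0.8821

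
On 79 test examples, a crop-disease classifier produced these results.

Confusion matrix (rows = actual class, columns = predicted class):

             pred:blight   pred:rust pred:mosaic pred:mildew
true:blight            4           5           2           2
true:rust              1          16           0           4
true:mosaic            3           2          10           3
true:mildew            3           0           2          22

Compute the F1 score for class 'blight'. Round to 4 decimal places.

0.3333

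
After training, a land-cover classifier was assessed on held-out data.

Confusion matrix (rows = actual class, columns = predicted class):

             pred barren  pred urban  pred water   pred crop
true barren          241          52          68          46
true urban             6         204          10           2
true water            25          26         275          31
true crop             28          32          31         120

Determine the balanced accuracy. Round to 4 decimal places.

0.7125

Balanced accuracy = mean of per-class recall.
  barren: recall = 241/407 = 0.59214
  urban: recall = 204/222 = 0.91892
  water: recall = 275/357 = 0.77031
  crop: recall = 120/211 = 0.56872
Mean = (0.59214 + 0.91892 + 0.77031 + 0.56872) / 4 = 0.7125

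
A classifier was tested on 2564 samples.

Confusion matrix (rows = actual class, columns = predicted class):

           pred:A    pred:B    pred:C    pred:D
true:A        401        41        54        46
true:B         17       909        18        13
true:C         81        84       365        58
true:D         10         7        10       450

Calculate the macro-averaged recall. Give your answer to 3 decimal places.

0.813

Per-class recall (TP/(TP+FN)):
  A: TP=401, FN=41+54+46=141 → 401/542 = 0.7399
  B: TP=909, FN=17+18+13=48 → 909/957 = 0.9498
  C: TP=365, FN=81+84+58=223 → 365/588 = 0.6207
  D: TP=450, FN=10+7+10=27 → 450/477 = 0.9434
Macro-recall = mean = (0.7399 + 0.9498 + 0.6207 + 0.9434) / 4 = 0.813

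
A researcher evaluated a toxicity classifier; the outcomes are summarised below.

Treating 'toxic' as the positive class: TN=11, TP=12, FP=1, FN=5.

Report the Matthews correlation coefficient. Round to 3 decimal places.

MCC = (TP·TN − FP·FN) / √((TP+FP)(TP+FN)(TN+FP)(TN+FN))
Numerator = 12·11 − 1·5 = 127
Denominator = √(13·17·12·16) = √42432 = 205.9903
MCC = 127 / 205.9903 = 0.617

0.617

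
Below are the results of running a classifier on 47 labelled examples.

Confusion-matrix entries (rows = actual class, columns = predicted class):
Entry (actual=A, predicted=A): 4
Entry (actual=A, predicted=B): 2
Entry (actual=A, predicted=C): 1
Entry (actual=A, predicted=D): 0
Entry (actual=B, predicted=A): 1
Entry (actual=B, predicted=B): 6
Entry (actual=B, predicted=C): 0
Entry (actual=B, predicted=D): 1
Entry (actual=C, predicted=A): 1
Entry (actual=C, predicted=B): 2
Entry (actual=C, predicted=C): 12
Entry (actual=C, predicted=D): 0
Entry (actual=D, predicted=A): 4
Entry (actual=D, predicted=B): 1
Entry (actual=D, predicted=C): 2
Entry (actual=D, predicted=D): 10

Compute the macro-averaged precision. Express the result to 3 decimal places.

0.664

Per-class precision (TP/(TP+FP)):
  A: TP=4, FP=1+1+4=6 → 4/10 = 0.4000
  B: TP=6, FP=2+2+1=5 → 6/11 = 0.5455
  C: TP=12, FP=1+0+2=3 → 12/15 = 0.8000
  D: TP=10, FP=0+1+0=1 → 10/11 = 0.9091
Macro-precision = mean = (0.4000 + 0.5455 + 0.8000 + 0.9091) / 4 = 0.664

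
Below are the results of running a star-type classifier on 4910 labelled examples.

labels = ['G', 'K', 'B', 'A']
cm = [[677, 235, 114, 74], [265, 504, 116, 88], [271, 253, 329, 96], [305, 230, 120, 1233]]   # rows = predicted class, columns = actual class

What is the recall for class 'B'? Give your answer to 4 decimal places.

Treat 'B' as positive and all other classes as negative.
recall = TP/(TP+FN).
B: TP=329, FN=114+116+120=350 → 329/679 = 0.48454

0.4845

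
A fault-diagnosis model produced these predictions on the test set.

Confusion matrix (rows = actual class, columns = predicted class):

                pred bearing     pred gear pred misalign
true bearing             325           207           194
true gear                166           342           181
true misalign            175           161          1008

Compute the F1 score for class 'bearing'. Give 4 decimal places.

One-vs-rest for 'bearing': TP = diagonal; FP = other classes predicted 'bearing'; FN = 'bearing' predicted as other.
F1 score = 2·TP/(2·TP+FP+FN).
bearing: TP=325, FP=166+175=341, FN=207+194=401 → 650/1392 = 0.46695

0.4670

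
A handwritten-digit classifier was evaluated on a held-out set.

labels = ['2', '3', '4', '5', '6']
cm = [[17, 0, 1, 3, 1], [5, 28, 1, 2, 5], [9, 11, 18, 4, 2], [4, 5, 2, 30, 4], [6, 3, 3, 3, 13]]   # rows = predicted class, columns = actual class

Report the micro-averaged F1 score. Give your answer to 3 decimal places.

0.589

Micro-averaging pools counts across classes: ΣTP=106, ΣFP=74, ΣFN=74.
Micro-F1 score = 2·TP/(2·TP+FP+FN) on pooled counts = 0.589 (equals overall accuracy in single-label multiclass).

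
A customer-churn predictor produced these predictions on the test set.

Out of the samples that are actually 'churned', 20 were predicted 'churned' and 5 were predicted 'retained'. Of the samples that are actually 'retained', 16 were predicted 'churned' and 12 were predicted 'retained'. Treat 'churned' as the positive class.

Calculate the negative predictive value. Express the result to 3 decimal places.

0.706

NPV = TN/(TN+FN) = 12/(12+5) = 0.706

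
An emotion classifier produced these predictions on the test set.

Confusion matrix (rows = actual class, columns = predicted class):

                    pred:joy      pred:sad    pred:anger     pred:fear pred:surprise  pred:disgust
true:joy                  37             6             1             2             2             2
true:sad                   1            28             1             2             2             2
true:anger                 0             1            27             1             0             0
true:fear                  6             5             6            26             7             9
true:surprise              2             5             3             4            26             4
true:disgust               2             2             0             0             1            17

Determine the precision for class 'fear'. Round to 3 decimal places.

precision = TP/(TP+FP).
fear: TP=26, FP=2+2+1+4+0=9 → 26/35 = 0.7429

0.743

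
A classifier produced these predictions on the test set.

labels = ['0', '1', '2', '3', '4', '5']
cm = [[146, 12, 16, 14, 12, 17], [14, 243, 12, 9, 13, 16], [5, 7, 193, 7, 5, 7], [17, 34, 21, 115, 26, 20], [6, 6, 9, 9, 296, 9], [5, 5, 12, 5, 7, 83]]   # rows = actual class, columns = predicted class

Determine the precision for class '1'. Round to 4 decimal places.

precision = TP/(TP+FP).
1: TP=243, FP=12+7+34+6+5=64 → 243/307 = 0.79153

0.7915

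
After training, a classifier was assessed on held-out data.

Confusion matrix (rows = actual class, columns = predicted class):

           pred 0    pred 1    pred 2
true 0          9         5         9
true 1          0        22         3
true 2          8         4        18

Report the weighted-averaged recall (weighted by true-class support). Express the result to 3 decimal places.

Per-class recall (TP/(TP+FN)):
  0: TP=9, FN=5+9=14 → 9/23 = 0.3913
  1: TP=22, FN=0+3=3 → 22/25 = 0.8800
  2: TP=18, FN=8+4=12 → 18/30 = 0.6000
Weighted-recall = Σ (supportᵢ/N)·recallᵢ with N=78: (23/78)·0.3913 + (25/78)·0.8800 + (30/78)·0.6000 = 0.628

0.628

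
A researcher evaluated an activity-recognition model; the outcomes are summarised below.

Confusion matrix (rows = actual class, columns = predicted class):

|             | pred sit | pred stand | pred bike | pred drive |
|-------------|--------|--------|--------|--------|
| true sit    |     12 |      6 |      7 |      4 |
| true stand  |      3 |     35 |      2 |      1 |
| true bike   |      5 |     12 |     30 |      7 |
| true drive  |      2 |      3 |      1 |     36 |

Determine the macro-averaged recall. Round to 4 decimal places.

Per-class recall (TP/(TP+FN)):
  sit: TP=12, FN=6+7+4=17 → 12/29 = 0.41379
  stand: TP=35, FN=3+2+1=6 → 35/41 = 0.85366
  bike: TP=30, FN=5+12+7=24 → 30/54 = 0.55556
  drive: TP=36, FN=2+3+1=6 → 36/42 = 0.85714
Macro-recall = mean = (0.41379 + 0.85366 + 0.55556 + 0.85714) / 4 = 0.6700

0.6700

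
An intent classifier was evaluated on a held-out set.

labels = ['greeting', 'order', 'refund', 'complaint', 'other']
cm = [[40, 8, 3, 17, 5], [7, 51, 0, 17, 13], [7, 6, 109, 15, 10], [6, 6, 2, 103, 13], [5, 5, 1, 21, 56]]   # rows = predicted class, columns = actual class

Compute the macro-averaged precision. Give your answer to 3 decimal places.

0.660

Per-class precision (TP/(TP+FP)):
  greeting: TP=40, FP=8+3+17+5=33 → 40/73 = 0.5479
  order: TP=51, FP=7+0+17+13=37 → 51/88 = 0.5795
  refund: TP=109, FP=7+6+15+10=38 → 109/147 = 0.7415
  complaint: TP=103, FP=6+6+2+13=27 → 103/130 = 0.7923
  other: TP=56, FP=5+5+1+21=32 → 56/88 = 0.6364
Macro-precision = mean = (0.5479 + 0.5795 + 0.7415 + 0.7923 + 0.6364) / 5 = 0.660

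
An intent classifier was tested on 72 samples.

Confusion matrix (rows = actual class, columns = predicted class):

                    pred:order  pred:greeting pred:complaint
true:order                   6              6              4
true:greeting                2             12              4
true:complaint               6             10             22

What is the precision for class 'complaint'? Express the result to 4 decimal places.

0.7333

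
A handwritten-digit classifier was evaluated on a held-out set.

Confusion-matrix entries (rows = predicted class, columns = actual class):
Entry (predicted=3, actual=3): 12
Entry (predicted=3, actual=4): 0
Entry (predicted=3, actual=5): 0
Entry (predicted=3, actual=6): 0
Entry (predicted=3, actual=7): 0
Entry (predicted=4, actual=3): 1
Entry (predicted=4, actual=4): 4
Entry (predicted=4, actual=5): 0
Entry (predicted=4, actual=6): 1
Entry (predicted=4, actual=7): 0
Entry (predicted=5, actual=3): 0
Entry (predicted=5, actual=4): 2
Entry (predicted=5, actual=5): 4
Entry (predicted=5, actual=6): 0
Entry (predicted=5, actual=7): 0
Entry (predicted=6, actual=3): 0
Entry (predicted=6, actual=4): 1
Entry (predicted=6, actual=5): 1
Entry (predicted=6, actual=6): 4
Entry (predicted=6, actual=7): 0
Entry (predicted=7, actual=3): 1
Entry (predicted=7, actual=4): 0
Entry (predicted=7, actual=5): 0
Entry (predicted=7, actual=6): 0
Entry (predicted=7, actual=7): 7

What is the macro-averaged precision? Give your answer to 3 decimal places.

Per-class precision (TP/(TP+FP)):
  3: TP=12, FP=0+0+0+0=0 → 12/12 = 1.0000
  4: TP=4, FP=1+0+1+0=2 → 4/6 = 0.6667
  5: TP=4, FP=0+2+0+0=2 → 4/6 = 0.6667
  6: TP=4, FP=0+1+1+0=2 → 4/6 = 0.6667
  7: TP=7, FP=1+0+0+0=1 → 7/8 = 0.8750
Macro-precision = mean = (1.0000 + 0.6667 + 0.6667 + 0.6667 + 0.8750) / 5 = 0.775

0.775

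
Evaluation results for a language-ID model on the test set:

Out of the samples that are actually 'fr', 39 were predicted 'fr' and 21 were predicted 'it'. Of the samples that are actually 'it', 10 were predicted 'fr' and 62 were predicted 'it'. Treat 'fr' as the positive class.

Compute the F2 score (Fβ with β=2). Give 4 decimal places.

0.6747

Fβ = (1+β²)·TP / ((1+β²)·TP + β²·FN + FP), with β²=4
= 5·39 / (5·39 + 4·21 + 10) = 0.6747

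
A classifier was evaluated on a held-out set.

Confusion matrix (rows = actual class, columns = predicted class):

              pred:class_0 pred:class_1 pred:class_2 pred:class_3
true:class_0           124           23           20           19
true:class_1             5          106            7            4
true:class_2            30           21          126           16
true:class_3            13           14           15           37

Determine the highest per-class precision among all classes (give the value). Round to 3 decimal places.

0.750

Per-class precision (TP/(TP+FP)):
  class_0: TP=124, FP=5+30+13=48 → 124/172 = 0.7209
  class_1: TP=106, FP=23+21+14=58 → 106/164 = 0.6463
  class_2: TP=126, FP=20+7+15=42 → 126/168 = 0.7500
  class_3: TP=37, FP=19+4+16=39 → 37/76 = 0.4868
Highest is class 'class_2' with precision = 0.750.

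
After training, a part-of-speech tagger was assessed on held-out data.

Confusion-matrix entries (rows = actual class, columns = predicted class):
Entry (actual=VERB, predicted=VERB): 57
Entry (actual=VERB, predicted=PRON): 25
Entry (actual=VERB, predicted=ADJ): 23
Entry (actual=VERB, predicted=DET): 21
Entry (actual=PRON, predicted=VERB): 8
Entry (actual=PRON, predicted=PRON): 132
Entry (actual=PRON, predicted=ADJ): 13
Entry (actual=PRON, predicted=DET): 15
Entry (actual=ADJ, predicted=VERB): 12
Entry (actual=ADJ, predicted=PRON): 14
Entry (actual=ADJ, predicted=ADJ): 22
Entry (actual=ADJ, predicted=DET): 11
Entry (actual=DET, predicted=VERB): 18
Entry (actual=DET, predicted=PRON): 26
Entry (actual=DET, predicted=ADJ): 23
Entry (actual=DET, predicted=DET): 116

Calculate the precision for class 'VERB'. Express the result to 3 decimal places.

0.600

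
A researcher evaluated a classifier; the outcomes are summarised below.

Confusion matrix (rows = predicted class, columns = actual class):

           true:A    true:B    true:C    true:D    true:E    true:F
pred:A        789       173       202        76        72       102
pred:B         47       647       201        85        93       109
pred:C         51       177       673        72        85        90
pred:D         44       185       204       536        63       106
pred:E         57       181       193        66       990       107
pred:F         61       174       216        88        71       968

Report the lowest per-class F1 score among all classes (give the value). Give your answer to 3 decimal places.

0.474

Per-class F1 score (2·TP/(2·TP+FP+FN)):
  A: TP=789, FP=173+202+76+72+102=625, FN=47+51+44+57+61=260 → 1578/2463 = 0.6407
  B: TP=647, FP=47+201+85+93+109=535, FN=173+177+185+181+174=890 → 1294/2719 = 0.4759
  C: TP=673, FP=51+177+72+85+90=475, FN=202+201+204+193+216=1016 → 1346/2837 = 0.4744
  D: TP=536, FP=44+185+204+63+106=602, FN=76+85+72+66+88=387 → 1072/2061 = 0.5201
  E: TP=990, FP=57+181+193+66+107=604, FN=72+93+85+63+71=384 → 1980/2968 = 0.6671
  F: TP=968, FP=61+174+216+88+71=610, FN=102+109+90+106+107=514 → 1936/3060 = 0.6327
Lowest is class 'C' with F1 score = 0.474.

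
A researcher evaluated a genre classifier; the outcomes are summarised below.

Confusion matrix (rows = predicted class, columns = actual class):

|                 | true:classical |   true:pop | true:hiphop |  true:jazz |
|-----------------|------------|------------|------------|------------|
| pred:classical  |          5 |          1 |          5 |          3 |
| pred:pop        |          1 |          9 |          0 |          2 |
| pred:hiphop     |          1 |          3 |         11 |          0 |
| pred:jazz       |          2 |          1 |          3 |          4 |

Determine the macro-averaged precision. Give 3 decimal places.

Per-class precision (TP/(TP+FP)):
  classical: TP=5, FP=1+5+3=9 → 5/14 = 0.3571
  pop: TP=9, FP=1+0+2=3 → 9/12 = 0.7500
  hiphop: TP=11, FP=1+3+0=4 → 11/15 = 0.7333
  jazz: TP=4, FP=2+1+3=6 → 4/10 = 0.4000
Macro-precision = mean = (0.3571 + 0.7500 + 0.7333 + 0.4000) / 4 = 0.560

0.560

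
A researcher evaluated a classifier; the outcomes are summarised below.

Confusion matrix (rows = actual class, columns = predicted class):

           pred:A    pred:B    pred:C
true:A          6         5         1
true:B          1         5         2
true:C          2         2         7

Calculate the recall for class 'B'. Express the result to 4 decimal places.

Take TP from the diagonal, FP from the rest of the 'B' prediction marginal, FN from the rest of the 'B' actual marginal.
recall = TP/(TP+FN).
B: TP=5, FN=1+2=3 → 5/8 = 0.62500

0.6250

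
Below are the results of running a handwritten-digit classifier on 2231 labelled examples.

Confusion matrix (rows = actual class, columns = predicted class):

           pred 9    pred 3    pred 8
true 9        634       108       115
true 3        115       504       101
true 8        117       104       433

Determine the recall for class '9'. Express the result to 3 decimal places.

0.740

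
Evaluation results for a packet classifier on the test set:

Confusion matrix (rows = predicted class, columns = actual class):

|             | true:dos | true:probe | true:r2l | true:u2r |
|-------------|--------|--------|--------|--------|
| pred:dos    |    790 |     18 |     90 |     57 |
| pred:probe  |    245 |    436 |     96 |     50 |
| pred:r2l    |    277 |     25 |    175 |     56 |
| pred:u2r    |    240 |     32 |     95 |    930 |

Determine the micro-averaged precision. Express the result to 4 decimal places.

0.6453

Micro-averaging pools counts across classes: ΣTP=2331, ΣFP=1281, ΣFN=1281.
Micro-precision = TP/(TP+FP) on pooled counts = 0.6453 (equals overall accuracy in single-label multiclass).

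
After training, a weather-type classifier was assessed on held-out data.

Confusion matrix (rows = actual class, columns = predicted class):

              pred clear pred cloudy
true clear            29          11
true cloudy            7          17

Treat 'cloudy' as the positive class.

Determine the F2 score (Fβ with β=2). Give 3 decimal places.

0.685

Fβ = (1+β²)·TP / ((1+β²)·TP + β²·FN + FP), with β²=4
= 5·17 / (5·17 + 4·7 + 11) = 0.685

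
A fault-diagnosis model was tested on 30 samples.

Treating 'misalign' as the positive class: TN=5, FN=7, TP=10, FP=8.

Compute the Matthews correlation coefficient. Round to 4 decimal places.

-0.0275

MCC = (TP·TN − FP·FN) / √((TP+FP)(TP+FN)(TN+FP)(TN+FN))
Numerator = 10·5 − 8·7 = -6
Denominator = √(18·17·13·12) = √47736 = 218.4857
MCC = -6 / 218.4857 = -0.0275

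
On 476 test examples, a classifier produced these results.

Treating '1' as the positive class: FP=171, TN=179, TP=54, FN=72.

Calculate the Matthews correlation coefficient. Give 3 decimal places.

-0.053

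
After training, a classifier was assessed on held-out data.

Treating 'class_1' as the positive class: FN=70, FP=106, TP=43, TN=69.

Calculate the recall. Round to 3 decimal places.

Recall = TP/(TP+FN) = 43/(43+70) = 43/113 = 0.381

0.381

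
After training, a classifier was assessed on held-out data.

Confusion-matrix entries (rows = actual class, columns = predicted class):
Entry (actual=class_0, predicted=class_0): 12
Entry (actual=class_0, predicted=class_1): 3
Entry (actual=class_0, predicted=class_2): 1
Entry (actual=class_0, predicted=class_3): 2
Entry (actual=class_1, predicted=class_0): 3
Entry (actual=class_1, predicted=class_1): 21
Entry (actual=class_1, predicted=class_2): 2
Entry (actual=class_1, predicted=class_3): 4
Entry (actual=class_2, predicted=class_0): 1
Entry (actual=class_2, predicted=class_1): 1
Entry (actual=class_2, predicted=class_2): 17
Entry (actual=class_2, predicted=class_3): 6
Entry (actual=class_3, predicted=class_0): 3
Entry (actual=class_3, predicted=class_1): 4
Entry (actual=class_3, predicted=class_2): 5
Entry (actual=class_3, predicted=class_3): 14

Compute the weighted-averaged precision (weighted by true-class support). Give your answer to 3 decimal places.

0.647

Per-class precision (TP/(TP+FP)):
  class_0: TP=12, FP=3+1+3=7 → 12/19 = 0.6316
  class_1: TP=21, FP=3+1+4=8 → 21/29 = 0.7241
  class_2: TP=17, FP=1+2+5=8 → 17/25 = 0.6800
  class_3: TP=14, FP=2+4+6=12 → 14/26 = 0.5385
Weighted-precision = Σ (supportᵢ/N)·precisionᵢ with N=99: (18/99)·0.6316 + (30/99)·0.7241 + (25/99)·0.6800 + (26/99)·0.5385 = 0.647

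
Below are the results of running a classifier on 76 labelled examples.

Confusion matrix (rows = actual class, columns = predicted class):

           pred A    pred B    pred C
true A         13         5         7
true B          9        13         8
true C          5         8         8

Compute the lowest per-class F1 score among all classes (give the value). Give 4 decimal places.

0.3636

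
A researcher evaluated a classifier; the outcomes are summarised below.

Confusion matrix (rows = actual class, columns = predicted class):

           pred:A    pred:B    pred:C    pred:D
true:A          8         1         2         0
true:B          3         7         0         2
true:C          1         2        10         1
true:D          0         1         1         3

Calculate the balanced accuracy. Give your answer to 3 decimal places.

0.656

Balanced accuracy = mean of per-class recall.
  A: recall = 8/11 = 0.7273
  B: recall = 7/12 = 0.5833
  C: recall = 10/14 = 0.7143
  D: recall = 3/5 = 0.6000
Mean = (0.7273 + 0.5833 + 0.7143 + 0.6000) / 4 = 0.656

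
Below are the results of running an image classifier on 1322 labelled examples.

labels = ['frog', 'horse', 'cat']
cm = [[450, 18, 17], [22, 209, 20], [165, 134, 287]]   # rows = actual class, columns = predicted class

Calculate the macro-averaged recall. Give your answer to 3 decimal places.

Per-class recall (TP/(TP+FN)):
  frog: TP=450, FN=18+17=35 → 450/485 = 0.9278
  horse: TP=209, FN=22+20=42 → 209/251 = 0.8327
  cat: TP=287, FN=165+134=299 → 287/586 = 0.4898
Macro-recall = mean = (0.9278 + 0.8327 + 0.4898) / 3 = 0.750

0.750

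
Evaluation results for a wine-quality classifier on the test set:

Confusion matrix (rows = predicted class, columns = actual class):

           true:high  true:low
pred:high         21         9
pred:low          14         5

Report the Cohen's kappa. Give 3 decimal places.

Observed agreement pₒ = trace/N = 26/49 = 0.5306
Expected agreement pₑ = Σ (rowᵢ·colᵢ)/N² = (35·30 + 14·19)/49² = 0.5481
κ = (pₒ − pₑ)/(1 − pₑ) = (0.5306 − 0.5481)/(1 − 0.5481) = -0.039

-0.039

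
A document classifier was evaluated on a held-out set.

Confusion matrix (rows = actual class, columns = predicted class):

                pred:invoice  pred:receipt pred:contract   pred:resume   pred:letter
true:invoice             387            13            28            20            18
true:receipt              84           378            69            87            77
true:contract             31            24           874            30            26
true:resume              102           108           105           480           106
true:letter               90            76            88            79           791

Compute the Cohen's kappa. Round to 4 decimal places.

Observed agreement pₒ = trace/N = 2910/4171 = 0.69767
Expected agreement pₑ = Σ (rowᵢ·colᵢ)/N² = (466·694 + 695·599 + 985·1164 + 901·696 + 1124·1018)/4171² = 0.21024
κ = (pₒ − pₑ)/(1 − pₑ) = (0.69767 − 0.21024)/(1 − 0.21024) = 0.6172

0.6172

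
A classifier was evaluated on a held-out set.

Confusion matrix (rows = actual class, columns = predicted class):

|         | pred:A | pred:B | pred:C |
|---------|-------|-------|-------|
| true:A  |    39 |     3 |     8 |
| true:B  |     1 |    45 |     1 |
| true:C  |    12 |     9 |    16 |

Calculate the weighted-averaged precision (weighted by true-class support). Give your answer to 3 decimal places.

Per-class precision (TP/(TP+FP)):
  A: TP=39, FP=1+12=13 → 39/52 = 0.7500
  B: TP=45, FP=3+9=12 → 45/57 = 0.7895
  C: TP=16, FP=8+1=9 → 16/25 = 0.6400
Weighted-precision = Σ (supportᵢ/N)·precisionᵢ with N=134: (50/134)·0.7500 + (47/134)·0.7895 + (37/134)·0.6400 = 0.733

0.733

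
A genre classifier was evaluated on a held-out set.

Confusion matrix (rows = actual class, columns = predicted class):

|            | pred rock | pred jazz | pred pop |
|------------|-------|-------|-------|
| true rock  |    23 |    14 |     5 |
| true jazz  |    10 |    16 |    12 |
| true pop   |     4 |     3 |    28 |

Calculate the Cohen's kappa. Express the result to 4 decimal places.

0.3757

Observed agreement pₒ = trace/N = 67/115 = 0.58261
Expected agreement pₑ = Σ (rowᵢ·colᵢ)/N² = (42·37 + 38·33 + 35·45)/115² = 0.33142
κ = (pₒ − pₑ)/(1 − pₑ) = (0.58261 − 0.33142)/(1 − 0.33142) = 0.3757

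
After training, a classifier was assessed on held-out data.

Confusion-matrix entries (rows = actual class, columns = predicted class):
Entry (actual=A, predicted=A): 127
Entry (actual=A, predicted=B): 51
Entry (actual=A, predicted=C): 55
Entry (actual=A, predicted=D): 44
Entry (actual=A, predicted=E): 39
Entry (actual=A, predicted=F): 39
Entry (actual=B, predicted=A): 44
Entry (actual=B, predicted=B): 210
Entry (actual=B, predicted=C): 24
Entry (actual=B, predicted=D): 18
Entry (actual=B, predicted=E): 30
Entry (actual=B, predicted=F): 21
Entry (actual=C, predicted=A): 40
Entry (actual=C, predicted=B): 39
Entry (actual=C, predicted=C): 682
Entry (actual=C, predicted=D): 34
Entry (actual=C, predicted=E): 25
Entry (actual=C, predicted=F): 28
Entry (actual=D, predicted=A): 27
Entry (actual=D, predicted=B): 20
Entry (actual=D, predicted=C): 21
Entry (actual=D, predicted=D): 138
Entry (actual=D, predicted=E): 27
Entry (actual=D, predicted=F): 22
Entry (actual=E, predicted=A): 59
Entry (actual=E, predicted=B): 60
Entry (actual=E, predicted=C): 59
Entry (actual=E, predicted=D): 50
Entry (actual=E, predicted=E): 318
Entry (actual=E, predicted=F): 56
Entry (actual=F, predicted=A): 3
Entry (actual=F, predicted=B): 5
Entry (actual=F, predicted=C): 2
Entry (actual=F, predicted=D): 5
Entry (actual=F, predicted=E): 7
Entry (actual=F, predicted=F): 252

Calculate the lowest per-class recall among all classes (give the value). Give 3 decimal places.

0.358

Per-class recall (TP/(TP+FN)):
  A: TP=127, FN=51+55+44+39+39=228 → 127/355 = 0.3577
  B: TP=210, FN=44+24+18+30+21=137 → 210/347 = 0.6052
  C: TP=682, FN=40+39+34+25+28=166 → 682/848 = 0.8042
  D: TP=138, FN=27+20+21+27+22=117 → 138/255 = 0.5412
  E: TP=318, FN=59+60+59+50+56=284 → 318/602 = 0.5282
  F: TP=252, FN=3+5+2+5+7=22 → 252/274 = 0.9197
Lowest is class 'A' with recall = 0.358.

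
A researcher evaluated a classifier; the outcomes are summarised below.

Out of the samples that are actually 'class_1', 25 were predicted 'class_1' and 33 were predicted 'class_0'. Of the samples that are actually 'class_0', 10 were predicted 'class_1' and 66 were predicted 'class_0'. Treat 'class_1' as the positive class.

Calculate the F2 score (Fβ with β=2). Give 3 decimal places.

0.468

Fβ = (1+β²)·TP / ((1+β²)·TP + β²·FN + FP), with β²=4
= 5·25 / (5·25 + 4·33 + 10) = 0.468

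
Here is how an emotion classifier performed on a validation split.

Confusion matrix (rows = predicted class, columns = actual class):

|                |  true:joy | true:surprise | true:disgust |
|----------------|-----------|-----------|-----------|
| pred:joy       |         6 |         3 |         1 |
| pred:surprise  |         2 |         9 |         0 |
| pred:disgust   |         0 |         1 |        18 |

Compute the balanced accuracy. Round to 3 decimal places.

Balanced accuracy = mean of per-class recall.
  joy: recall = 6/8 = 0.7500
  surprise: recall = 9/13 = 0.6923
  disgust: recall = 18/19 = 0.9474
Mean = (0.7500 + 0.6923 + 0.9474) / 3 = 0.797

0.797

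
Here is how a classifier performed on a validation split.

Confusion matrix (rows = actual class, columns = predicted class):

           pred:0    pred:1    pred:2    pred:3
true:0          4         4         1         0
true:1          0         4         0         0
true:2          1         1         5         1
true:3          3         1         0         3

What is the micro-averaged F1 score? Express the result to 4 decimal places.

0.5714

Micro-averaging pools counts across classes: ΣTP=16, ΣFP=12, ΣFN=12.
Micro-F1 score = 2·TP/(2·TP+FP+FN) on pooled counts = 0.5714 (equals overall accuracy in single-label multiclass).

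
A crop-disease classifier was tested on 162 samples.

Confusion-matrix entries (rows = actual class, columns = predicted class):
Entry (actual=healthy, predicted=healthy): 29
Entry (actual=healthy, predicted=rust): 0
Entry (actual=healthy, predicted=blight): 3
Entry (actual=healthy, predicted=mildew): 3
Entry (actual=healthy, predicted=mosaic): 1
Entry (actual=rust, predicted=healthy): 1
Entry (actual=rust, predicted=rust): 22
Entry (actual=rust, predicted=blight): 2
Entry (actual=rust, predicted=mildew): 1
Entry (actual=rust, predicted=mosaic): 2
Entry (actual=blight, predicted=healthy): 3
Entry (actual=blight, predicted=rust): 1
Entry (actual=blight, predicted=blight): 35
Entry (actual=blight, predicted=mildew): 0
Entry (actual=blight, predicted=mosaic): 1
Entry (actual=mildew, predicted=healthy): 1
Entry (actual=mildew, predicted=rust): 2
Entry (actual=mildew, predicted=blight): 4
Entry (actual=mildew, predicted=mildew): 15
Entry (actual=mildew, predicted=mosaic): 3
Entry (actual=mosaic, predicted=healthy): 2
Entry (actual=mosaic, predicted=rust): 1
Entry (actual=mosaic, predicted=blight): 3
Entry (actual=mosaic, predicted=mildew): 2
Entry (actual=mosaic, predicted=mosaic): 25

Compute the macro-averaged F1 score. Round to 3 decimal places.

0.769

Per-class F1 score (2·TP/(2·TP+FP+FN)):
  healthy: TP=29, FP=1+3+1+2=7, FN=0+3+3+1=7 → 58/72 = 0.8056
  rust: TP=22, FP=0+1+2+1=4, FN=1+2+1+2=6 → 44/54 = 0.8148
  blight: TP=35, FP=3+2+4+3=12, FN=3+1+0+1=5 → 70/87 = 0.8046
  mildew: TP=15, FP=3+1+0+2=6, FN=1+2+4+3=10 → 30/46 = 0.6522
  mosaic: TP=25, FP=1+2+1+3=7, FN=2+1+3+2=8 → 50/65 = 0.7692
Macro-F1 score = mean = (0.8056 + 0.8148 + 0.8046 + 0.6522 + 0.7692) / 5 = 0.769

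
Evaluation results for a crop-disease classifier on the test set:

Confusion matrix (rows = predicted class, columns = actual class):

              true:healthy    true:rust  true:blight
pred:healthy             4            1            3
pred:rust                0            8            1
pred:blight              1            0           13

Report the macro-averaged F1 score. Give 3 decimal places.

0.781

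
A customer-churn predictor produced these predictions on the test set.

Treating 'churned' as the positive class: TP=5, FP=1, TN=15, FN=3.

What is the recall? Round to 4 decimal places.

0.6250

Recall = TP/(TP+FN) = 5/(5+3) = 5/8 = 0.6250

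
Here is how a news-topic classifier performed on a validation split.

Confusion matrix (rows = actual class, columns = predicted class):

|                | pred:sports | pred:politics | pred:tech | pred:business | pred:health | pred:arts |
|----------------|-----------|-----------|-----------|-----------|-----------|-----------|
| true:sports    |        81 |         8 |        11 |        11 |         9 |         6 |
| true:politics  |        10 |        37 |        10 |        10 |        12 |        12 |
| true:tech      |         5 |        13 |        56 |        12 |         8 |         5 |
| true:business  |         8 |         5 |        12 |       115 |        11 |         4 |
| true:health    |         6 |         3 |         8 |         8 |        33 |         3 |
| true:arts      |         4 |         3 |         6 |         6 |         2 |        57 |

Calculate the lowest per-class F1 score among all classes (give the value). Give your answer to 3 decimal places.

0.463

Per-class F1 score (2·TP/(2·TP+FP+FN)):
  sports: TP=81, FP=10+5+8+6+4=33, FN=8+11+11+9+6=45 → 162/240 = 0.6750
  politics: TP=37, FP=8+13+5+3+3=32, FN=10+10+10+12+12=54 → 74/160 = 0.4625
  tech: TP=56, FP=11+10+12+8+6=47, FN=5+13+12+8+5=43 → 112/202 = 0.5545
  business: TP=115, FP=11+10+12+8+6=47, FN=8+5+12+11+4=40 → 230/317 = 0.7256
  health: TP=33, FP=9+12+8+11+2=42, FN=6+3+8+8+3=28 → 66/136 = 0.4853
  arts: TP=57, FP=6+12+5+4+3=30, FN=4+3+6+6+2=21 → 114/165 = 0.6909
Lowest is class 'politics' with F1 score = 0.463.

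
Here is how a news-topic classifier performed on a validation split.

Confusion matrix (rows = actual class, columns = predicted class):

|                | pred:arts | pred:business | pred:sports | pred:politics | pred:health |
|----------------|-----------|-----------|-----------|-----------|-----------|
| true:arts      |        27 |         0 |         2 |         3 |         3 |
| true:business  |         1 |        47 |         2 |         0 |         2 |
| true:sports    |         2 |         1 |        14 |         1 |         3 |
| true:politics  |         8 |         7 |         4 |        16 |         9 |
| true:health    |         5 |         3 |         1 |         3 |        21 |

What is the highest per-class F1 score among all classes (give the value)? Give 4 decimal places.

Per-class F1 score (2·TP/(2·TP+FP+FN)):
  arts: TP=27, FP=1+2+8+5=16, FN=0+2+3+3=8 → 54/78 = 0.69231
  business: TP=47, FP=0+1+7+3=11, FN=1+2+0+2=5 → 94/110 = 0.85455
  sports: TP=14, FP=2+2+4+1=9, FN=2+1+1+3=7 → 28/44 = 0.63636
  politics: TP=16, FP=3+0+1+3=7, FN=8+7+4+9=28 → 32/67 = 0.47761
  health: TP=21, FP=3+2+3+9=17, FN=5+3+1+3=12 → 42/71 = 0.59155
Highest is class 'business' with F1 score = 0.8545.

0.8545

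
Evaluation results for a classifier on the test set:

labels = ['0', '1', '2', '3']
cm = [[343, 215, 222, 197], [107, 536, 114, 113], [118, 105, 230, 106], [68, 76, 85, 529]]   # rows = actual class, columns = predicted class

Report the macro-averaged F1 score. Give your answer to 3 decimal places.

0.505

Per-class F1 score (2·TP/(2·TP+FP+FN)):
  0: TP=343, FP=107+118+68=293, FN=215+222+197=634 → 686/1613 = 0.4253
  1: TP=536, FP=215+105+76=396, FN=107+114+113=334 → 1072/1802 = 0.5949
  2: TP=230, FP=222+114+85=421, FN=118+105+106=329 → 460/1210 = 0.3802
  3: TP=529, FP=197+113+106=416, FN=68+76+85=229 → 1058/1703 = 0.6213
Macro-F1 score = mean = (0.4253 + 0.5949 + 0.3802 + 0.6213) / 4 = 0.505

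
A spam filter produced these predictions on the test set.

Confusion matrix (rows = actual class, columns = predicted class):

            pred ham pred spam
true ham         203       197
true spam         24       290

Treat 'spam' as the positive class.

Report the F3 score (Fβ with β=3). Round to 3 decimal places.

0.875

Fβ = (1+β²)·TP / ((1+β²)·TP + β²·FN + FP), with β²=9
= 10·290 / (10·290 + 9·24 + 197) = 0.875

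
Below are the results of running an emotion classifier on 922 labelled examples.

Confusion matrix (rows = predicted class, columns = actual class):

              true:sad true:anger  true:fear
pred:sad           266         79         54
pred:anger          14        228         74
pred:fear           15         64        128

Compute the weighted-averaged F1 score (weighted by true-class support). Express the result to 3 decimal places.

Per-class F1 score (2·TP/(2·TP+FP+FN)):
  sad: TP=266, FP=79+54=133, FN=14+15=29 → 532/694 = 0.7666
  anger: TP=228, FP=14+74=88, FN=79+64=143 → 456/687 = 0.6638
  fear: TP=128, FP=15+64=79, FN=54+74=128 → 256/463 = 0.5529
Weighted-F1 score = Σ (supportᵢ/N)·F1 scoreᵢ with N=922: (295/922)·0.7666 + (371/922)·0.6638 + (256/922)·0.5529 = 0.666

0.666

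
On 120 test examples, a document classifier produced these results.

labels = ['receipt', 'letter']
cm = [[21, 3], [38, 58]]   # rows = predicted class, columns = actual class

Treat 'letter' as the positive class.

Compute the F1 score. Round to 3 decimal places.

0.739

Precision = TP/(TP+FP) = 58/96 = 0.6042
Recall = TP/(TP+FN) = 58/61 = 0.9508
F1 = 2·TP/(2·TP+FP+FN) = 116/157 = 0.739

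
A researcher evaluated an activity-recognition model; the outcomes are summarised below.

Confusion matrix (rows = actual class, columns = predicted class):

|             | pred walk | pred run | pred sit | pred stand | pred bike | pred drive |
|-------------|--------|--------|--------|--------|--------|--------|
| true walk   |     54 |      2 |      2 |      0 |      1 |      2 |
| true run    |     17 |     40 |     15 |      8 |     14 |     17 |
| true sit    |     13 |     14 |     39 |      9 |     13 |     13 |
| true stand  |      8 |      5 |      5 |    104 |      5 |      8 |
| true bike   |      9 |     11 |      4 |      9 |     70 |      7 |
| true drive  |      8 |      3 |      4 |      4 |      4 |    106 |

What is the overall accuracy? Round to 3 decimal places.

Accuracy = trace / total = (54+40+39+104+70+106=413) / 647 = 413/647 = 0.638

0.638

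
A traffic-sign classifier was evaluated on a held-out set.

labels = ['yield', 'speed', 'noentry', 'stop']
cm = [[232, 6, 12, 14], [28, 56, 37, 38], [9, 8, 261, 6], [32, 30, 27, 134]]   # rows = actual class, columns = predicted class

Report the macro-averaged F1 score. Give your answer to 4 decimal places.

Per-class F1 score (2·TP/(2·TP+FP+FN)):
  yield: TP=232, FP=28+9+32=69, FN=6+12+14=32 → 464/565 = 0.82124
  speed: TP=56, FP=6+8+30=44, FN=28+37+38=103 → 112/259 = 0.43243
  noentry: TP=261, FP=12+37+27=76, FN=9+8+6=23 → 522/621 = 0.84058
  stop: TP=134, FP=14+38+6=58, FN=32+30+27=89 → 268/415 = 0.64578
Macro-F1 score = mean = (0.82124 + 0.43243 + 0.84058 + 0.64578) / 4 = 0.6850

0.6850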